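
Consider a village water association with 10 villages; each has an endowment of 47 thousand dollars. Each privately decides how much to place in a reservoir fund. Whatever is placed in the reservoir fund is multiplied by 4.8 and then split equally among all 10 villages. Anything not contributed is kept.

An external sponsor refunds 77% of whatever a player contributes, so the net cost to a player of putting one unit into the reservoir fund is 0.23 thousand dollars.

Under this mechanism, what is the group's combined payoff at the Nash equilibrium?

With the mechanism, a contributed unit returns (4.8/10) / 0.23 = 2.0870 per unit of net cost to the contributor — now above 1 — so contributing fully is weakly dominant for every player.
At the Nash equilibrium everyone contributes 47. Group total payoff = 10 × (47 × 0.77 + 4.8 × 47) = 2617.90.

2617.90 thousand dollars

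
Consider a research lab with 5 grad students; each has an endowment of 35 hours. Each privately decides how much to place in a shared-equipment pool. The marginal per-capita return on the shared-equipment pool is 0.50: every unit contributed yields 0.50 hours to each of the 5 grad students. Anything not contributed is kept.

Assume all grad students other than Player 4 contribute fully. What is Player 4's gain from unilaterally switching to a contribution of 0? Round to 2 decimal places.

Switching from a contribution of 35 to 0 lets Player 4 keep an extra 35 hours, but lowers the shared-equipment pool by 35, which costs Player 4 their own share of that drop: 0.50 × 35 = 17.50.
Net gain = 35 − 17.50 = 17.50. The private return per contributed unit (0.50) is below 1, so free-riding is indeed the best response regardless of what the others do.

17.50 hours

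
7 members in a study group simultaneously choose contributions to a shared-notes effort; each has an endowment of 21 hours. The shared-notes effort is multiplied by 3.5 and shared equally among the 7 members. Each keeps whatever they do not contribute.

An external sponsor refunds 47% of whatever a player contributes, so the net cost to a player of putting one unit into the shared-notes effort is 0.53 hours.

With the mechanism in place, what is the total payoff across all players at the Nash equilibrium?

147.00 hours

With the mechanism, a contributed unit returns (3.5/7) / 0.53 = 0.9434 per unit of net cost — still below 1 — so contributing 0 remains dominant for every player.
Everyone keeps their endowment and the group total is 7 × 21 = 147.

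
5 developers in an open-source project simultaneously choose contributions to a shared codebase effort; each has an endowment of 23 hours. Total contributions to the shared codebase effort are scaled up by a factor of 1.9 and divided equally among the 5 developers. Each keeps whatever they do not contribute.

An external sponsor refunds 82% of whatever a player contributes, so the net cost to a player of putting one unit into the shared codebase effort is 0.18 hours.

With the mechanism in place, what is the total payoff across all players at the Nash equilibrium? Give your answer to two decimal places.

312.80 hours

With the mechanism, a contributed unit returns (1.9/5) / 0.18 = 2.1111 per unit of net cost to the contributor — now above 1 — so contributing fully is weakly dominant for every player.
At the Nash equilibrium everyone contributes 23. Group total payoff = 5 × (23 × 0.82 + 1.9 × 23) = 312.80.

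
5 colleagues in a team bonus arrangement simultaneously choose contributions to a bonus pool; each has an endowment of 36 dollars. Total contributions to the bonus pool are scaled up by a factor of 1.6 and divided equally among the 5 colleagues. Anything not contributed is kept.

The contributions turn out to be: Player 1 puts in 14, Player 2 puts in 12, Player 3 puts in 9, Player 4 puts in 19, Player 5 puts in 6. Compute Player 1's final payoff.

Total contributed: 14 + 12 + 9 + 19 + 6 = 60.
Each receives 1.6 × 60 / 5 = 19.20 from the bonus pool.
Player 1 keeps 36 − 14 = 22, so Player 1's payoff is 22 + 19.20 = 41.20.

41.20 dollars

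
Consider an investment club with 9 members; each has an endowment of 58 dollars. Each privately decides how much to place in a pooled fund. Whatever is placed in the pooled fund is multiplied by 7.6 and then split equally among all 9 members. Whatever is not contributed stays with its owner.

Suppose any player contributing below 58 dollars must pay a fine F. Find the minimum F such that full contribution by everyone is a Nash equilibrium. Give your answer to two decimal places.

Given the others contribute fully, the best deviation is to contribute 0 (any partial contribution still incurs the fine and gives up units whose private return 0.8444 is below 1).
Deviating from 58 to 0 saves 58 dollars but forfeits the deviator's share of the drop in the pooled fund: 7.6/9 × 58 = 48.98.
So the deviation gain is 58 − 48.98 = 9.02, and the fine must be at least 9.02 dollars to wipe it out.

9.02 dollars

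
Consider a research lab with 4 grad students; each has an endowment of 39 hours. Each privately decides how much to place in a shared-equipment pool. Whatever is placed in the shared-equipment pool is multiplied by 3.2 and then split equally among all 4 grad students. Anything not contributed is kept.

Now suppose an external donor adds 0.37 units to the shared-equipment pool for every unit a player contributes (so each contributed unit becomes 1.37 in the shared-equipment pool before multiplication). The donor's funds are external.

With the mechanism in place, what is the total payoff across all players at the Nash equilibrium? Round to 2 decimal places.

683.90 hours

Under the mechanism each unit contributed yields 3.2 × 1.37 / 4 = 1.0960 back to its contributor per unit of net cost, which exceeds 1, making full contribution the dominant choice for everyone.
At the Nash equilibrium everyone contributes 39. Group total payoff = 3.2 × 1.37 × 156 = 683.90.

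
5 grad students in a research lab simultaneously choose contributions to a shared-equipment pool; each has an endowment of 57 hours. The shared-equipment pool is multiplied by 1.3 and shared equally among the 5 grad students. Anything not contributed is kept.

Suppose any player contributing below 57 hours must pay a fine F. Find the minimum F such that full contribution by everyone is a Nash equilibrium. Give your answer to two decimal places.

42.18 hours

Given the others contribute fully, the best deviation is to contribute 0 (any partial contribution still incurs the fine and gives up units whose private return 0.2600 is below 1).
Deviating from 57 to 0 saves 57 hours but forfeits the deviator's share of the drop in the shared-equipment pool: 1.3/5 × 57 = 14.82.
So the deviation gain is 57 − 14.82 = 42.18, and the fine must be at least 42.18 hours to wipe it out.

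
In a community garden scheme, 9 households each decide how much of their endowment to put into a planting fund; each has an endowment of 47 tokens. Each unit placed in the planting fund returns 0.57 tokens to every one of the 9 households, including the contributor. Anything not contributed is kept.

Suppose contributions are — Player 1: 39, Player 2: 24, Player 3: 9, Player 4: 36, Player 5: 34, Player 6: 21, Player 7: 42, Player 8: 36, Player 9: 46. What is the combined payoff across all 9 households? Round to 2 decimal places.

1608.31 tokens

Total contributed: 39 + 24 + 9 + 36 + 34 + 21 + 42 + 36 + 46 = 287; total kept: 9 × 47 − 287 = 136.
The planting fund pays out 0.57 × 9 × 287 = 1472.31 in aggregate.
Group total = 136 + 1472.31 = 1608.31.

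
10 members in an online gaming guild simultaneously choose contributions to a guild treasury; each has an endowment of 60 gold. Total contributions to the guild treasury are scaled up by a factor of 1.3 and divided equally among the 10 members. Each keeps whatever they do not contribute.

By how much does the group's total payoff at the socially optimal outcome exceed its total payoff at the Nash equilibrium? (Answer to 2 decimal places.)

180.00 gold

Each contributed unit returns 1.3/10 = 0.1300 to its contributor — below 1 — so contributing 0 is dominant for every player. At the Nash equilibrium everyone keeps their 60, and the group total is 10 × 60 = 600.
Each contributed unit returns 1.300 to the group as a whole (0.1300 to each of 10 players), which exceeds 1, so the social optimum is full contribution: group total = 1.300 × 600 = 780.00.
Efficiency loss = 780.00 − 600 = 180.00.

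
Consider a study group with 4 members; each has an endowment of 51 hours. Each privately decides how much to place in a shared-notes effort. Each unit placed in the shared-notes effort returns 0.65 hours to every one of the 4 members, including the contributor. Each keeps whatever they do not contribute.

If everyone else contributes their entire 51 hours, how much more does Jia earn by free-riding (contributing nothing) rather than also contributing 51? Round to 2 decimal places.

17.85 hours

Switching from a contribution of 51 to 0 lets Jia keep an extra 51 hours, but lowers the shared-notes effort by 51, which costs Jia their own share of that drop: 0.65 × 51 = 33.15.
Net gain = 51 − 33.15 = 17.85. The private return per contributed unit (0.65) is below 1, so free-riding is indeed the best response regardless of what the others do.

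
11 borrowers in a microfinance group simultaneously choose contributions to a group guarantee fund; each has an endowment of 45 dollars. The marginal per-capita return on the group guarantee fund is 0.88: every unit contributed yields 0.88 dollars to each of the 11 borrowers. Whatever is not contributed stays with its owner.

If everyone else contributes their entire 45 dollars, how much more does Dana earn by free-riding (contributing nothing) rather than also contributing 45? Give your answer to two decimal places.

Switching from a contribution of 45 to 0 lets Dana keep an extra 45 dollars, but lowers the group guarantee fund by 45, which costs Dana their own share of that drop: 0.88 × 45 = 39.60.
Net gain = 45 − 39.60 = 5.40. The private return per contributed unit (0.88) is below 1, so free-riding is indeed the best response regardless of what the others do.

5.40 dollars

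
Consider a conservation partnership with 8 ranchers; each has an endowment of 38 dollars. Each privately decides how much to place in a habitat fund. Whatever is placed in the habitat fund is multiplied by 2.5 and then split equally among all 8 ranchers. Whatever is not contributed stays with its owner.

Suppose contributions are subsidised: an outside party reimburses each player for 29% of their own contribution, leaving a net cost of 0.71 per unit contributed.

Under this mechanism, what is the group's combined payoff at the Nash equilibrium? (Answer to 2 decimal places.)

With the mechanism, a contributed unit returns (2.5/8) / 0.71 = 0.4401 per unit of net cost — still below 1 — so contributing 0 remains dominant for every player.
At the Nash equilibrium no one contributes; group total payoff = 8 × 38 = 304.

304.00 dollars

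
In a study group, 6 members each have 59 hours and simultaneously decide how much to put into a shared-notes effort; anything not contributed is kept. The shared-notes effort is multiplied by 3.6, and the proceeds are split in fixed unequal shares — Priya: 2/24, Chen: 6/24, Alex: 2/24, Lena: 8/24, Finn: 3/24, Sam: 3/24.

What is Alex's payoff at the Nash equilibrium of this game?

Each unit j contributes comes back to j as 3.6 × (j's share), so j prefers to contribute only if that share exceeds 1/3.6 = 0.2778; otherwise keeping the unit dominates.
Lena alone (share 8/24) is above the threshold, contributing 59; the remaining 5 contribute 0. Total contributed: 59.
Alex keeps 59 and receives 3.6 × 59 × 2/24 = 17.70 from the shared-notes effort, for a payoff of 76.70.

76.70 hours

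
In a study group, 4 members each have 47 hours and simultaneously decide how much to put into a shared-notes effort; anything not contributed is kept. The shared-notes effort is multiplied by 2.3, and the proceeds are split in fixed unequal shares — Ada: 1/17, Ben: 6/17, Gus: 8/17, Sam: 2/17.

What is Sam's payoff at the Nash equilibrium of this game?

Player j's private return per contributed unit is 2.3 × (j's share). Contributing is weakly dominant for j when that share is at least 1/2.3 = 0.4348, and contributing 0 is dominant otherwise.
Gus alone (share 8/17) is above the threshold, contributing 47; the remaining 3 contribute 0. Total contributed: 47.
Sam keeps 47 and receives 2.3 × 47 × 2/17 = 12.72 from the shared-notes effort, for a payoff of 59.72.

59.72 hours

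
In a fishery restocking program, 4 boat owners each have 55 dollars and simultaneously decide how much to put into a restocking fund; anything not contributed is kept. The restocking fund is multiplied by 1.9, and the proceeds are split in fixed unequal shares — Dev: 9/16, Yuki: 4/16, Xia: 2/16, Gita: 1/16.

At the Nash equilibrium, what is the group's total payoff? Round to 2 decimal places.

For player j, contributing a unit is worthwhile iff 1.9 × (j's share) ≥ 1, i.e. iff j's share is at least 0.5263.
The only share above 0.5263 is Dev's 9/16, contributing 55; the remaining 3 contribute 0. Total contributed: 55.
The restocking fund pays out 1.9 × 55 = 104.50 in total (split across the unequal shares, but the aggregate is all that matters for the group sum).
The 3 free-riders keep 55 each, adding 165. Group total = 165 + 104.50 = 269.50.

269.50 dollars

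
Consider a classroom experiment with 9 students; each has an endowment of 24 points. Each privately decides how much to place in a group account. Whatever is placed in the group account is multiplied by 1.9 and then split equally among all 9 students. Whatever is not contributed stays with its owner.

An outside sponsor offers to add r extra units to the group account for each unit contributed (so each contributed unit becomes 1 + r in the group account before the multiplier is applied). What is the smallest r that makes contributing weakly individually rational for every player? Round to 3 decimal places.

3.737

With matching at rate r, one contributed unit becomes (1 + r) in the group account and returns 1.9 × (1 + r) / 9 to the contributor.
Setting this equal to 1: 1 + r = 9/1.9 = 4.7368.
So the minimum matching rate is r = 4.7368 − 1 = 3.737.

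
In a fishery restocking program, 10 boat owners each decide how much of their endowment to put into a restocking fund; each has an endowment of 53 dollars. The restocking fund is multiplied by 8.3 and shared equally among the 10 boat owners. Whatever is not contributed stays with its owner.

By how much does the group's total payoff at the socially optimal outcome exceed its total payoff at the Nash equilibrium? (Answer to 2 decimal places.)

Each contributed unit returns 8.3/10 = 0.8300 to its contributor — below 1 — so contributing 0 is dominant for every player. At the Nash equilibrium everyone keeps their 53, and the group total is 10 × 53 = 530.
Each contributed unit returns 8.300 to the group as a whole (0.8300 to each of 10 players), which exceeds 1, so the social optimum is full contribution: group total = 8.300 × 530 = 4399.00.
Efficiency loss = 4399.00 − 530 = 3869.00.

3869.00 dollars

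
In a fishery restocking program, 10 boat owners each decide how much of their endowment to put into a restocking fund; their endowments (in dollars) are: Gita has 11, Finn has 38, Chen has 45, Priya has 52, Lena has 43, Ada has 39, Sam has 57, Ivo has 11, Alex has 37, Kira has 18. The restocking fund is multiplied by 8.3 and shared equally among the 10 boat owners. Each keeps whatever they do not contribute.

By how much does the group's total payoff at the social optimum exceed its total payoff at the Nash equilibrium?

2562.30 dollars

The private return per contributed unit is 8.3/10 = 0.8300 < 1 for every player regardless of endowment, so the Nash equilibrium is zero contribution and the group total is Σ E_j = 11 + 38 + 45 + 52 + 43 + 39 + 57 + 11 + 37 + 18 = 351.
Each contributed unit returns 8.300 to the group, so the social optimum is full contribution by everyone: group total = 8.300 × 351 = 2913.30.
Efficiency loss = (8.300 − 1) × 351 = 2562.30.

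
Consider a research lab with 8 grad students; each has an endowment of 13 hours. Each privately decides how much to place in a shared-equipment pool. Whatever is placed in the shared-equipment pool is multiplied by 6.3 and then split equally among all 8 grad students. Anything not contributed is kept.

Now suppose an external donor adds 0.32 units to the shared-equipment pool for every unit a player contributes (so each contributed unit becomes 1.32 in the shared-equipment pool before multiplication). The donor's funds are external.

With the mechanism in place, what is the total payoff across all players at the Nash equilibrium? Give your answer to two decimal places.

The effective private return per unit is now 6.3 × 1.32 / 8 = 1.0395 > 1, so every player's dominant strategy flips to full contribution.
So the Nash equilibrium is full contribution by all 8; the group earns 6.3 × 1.32 × 104 = 864.86.

864.86 hours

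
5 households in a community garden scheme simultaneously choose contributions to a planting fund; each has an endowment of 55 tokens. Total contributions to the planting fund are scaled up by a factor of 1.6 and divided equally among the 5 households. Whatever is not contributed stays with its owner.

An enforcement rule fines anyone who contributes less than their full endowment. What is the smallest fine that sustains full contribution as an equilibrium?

Given the others contribute fully, the best deviation is to contribute 0 (any partial contribution still incurs the fine and gives up units whose private return 0.3200 is below 1).
Deviating from 55 to 0 saves 55 tokens but forfeits the deviator's share of the drop in the planting fund: 1.6/5 × 55 = 17.60.
So the deviation gain is 55 − 17.60 = 37.40, and the fine must be at least 37.40 tokens to wipe it out.

37.40 tokens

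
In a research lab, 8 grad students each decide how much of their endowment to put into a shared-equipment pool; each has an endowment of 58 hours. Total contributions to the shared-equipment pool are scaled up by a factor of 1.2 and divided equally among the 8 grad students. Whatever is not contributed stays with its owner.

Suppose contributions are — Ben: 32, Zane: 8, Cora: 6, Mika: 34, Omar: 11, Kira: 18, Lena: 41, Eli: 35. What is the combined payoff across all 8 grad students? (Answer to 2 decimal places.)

Total contributed: 32 + 8 + 6 + 34 + 11 + 18 + 41 + 35 = 185; total kept: 8 × 58 − 185 = 279.
The shared-equipment pool pays out 1.2 × 185 = 222.00 in aggregate.
Group total = 279 + 222.00 = 501.00.

501.00 hours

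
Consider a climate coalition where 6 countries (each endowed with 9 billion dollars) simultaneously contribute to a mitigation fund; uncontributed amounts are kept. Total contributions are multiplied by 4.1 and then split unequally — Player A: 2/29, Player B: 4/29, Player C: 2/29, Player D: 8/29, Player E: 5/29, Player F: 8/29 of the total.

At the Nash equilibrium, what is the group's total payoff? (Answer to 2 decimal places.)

Each unit j contributes comes back to j as 4.1 × (j's share), so j prefers to contribute only if that share exceeds 1/4.1 = 0.2439; otherwise keeping the unit dominates.
The shares above 0.2439 belong to Player D and Player F, contributing 9 each; the remaining 4 contribute 0. Total contributed: 18.
The mitigation fund pays out 4.1 × 18 = 73.80 in total (split across the unequal shares, but the aggregate is all that matters for the group sum).
The 4 free-riders keep 9 each, adding 36. Group total = 36 + 73.80 = 109.80.

109.80 billion dollars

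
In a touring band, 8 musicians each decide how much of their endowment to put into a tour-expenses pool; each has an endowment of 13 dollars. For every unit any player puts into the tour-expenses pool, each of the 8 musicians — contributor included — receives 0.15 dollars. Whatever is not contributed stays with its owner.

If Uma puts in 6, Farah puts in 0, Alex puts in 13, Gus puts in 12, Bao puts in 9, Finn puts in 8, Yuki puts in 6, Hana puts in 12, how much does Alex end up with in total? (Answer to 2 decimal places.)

Total contributed: 6 + 0 + 13 + 12 + 9 + 8 + 6 + 12 = 66.
Each receives 0.15 × 66 = 9.90 from the tour-expenses pool.
Alex keeps 13 − 13 = 0, so Alex's payoff is 0 + 9.90 = 9.90.

9.90 dollars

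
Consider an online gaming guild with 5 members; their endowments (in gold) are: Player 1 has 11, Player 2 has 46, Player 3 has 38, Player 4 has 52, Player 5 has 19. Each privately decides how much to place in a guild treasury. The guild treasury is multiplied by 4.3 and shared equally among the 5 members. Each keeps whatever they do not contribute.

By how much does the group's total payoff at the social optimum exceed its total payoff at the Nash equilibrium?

The private return per contributed unit is 4.3/5 = 0.8600 < 1 for every player regardless of endowment, so the Nash equilibrium is zero contribution and the group total is Σ E_j = 11 + 46 + 38 + 52 + 19 = 166.
Each contributed unit returns 4.300 to the group, so the social optimum is full contribution by everyone: group total = 4.300 × 166 = 713.80.
Efficiency loss = (4.300 − 1) × 166 = 547.80.

547.80 gold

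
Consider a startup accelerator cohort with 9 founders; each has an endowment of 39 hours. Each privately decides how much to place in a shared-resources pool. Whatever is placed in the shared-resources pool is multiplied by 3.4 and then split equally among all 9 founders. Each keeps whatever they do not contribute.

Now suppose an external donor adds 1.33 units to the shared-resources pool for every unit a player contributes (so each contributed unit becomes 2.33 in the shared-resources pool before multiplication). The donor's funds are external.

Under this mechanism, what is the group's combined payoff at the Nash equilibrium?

Even with the mechanism, each unit contributed returns only 3.4 × 2.33 / 9 = 0.8802 per unit of net cost, so contributing nothing is still dominant.
Everyone keeps their endowment and the group total is 9 × 39 = 351.

351.00 hours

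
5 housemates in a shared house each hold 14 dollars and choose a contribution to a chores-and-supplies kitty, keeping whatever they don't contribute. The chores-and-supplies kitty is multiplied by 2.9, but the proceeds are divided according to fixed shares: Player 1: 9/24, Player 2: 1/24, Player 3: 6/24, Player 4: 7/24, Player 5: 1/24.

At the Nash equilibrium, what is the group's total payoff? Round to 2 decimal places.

Each unit j contributes comes back to j as 2.9 × (j's share), so j prefers to contribute only if that share exceeds 1/2.9 = 0.3448; otherwise keeping the unit dominates.
Only Player 1 (9/24) clears that bar, contributing 14; the remaining 4 contribute 0. Total contributed: 14.
The chores-and-supplies kitty pays out 2.9 × 14 = 40.60 in total (split across the unequal shares, but the aggregate is all that matters for the group sum).
The 4 free-riders keep 14 each, adding 56. Group total = 56 + 40.60 = 96.60.

96.60 dollars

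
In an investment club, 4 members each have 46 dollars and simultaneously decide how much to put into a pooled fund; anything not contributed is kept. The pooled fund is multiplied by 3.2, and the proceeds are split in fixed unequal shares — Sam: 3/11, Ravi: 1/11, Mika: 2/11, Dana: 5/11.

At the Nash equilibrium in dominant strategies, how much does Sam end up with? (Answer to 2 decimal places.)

Each unit j contributes comes back to j as 3.2 × (j's share), so j prefers to contribute only if that share exceeds 1/3.2 = 0.3125; otherwise keeping the unit dominates.
Only Dana (5/11) clears that bar, contributing 46; the remaining 3 contribute 0. Total contributed: 46.
Sam keeps 46 and receives 3.2 × 46 × 3/11 = 40.15 from the pooled fund, for a payoff of 86.15.

86.15 dollars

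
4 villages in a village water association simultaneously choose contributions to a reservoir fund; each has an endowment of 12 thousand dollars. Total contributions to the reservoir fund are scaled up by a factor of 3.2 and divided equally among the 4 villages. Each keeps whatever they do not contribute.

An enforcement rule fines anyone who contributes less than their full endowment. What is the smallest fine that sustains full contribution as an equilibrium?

Given the others contribute fully, the best deviation is to contribute 0 (any partial contribution still incurs the fine and gives up units whose private return 0.8000 is below 1).
Deviating from 12 to 0 saves 12 thousand dollars but forfeits the deviator's share of the drop in the reservoir fund: 3.2/4 × 12 = 9.60.
So the deviation gain is 12 − 9.60 = 2.40, and the fine must be at least 2.40 thousand dollars to wipe it out.

2.40 thousand dollars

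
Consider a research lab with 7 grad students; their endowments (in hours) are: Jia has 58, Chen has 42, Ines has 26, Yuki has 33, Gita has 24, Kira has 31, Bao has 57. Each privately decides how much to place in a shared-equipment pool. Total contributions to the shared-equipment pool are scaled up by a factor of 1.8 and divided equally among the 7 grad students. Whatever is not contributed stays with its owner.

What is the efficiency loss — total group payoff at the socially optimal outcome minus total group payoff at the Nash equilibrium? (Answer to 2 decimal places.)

216.80 hours

The private return per contributed unit is 1.8/7 = 0.2571 < 1 for every player regardless of endowment, so the Nash equilibrium is zero contribution and the group total is Σ E_j = 58 + 42 + 26 + 33 + 24 + 31 + 57 = 271.
Each contributed unit returns 1.800 to the group, so the social optimum is full contribution by everyone: group total = 1.800 × 271 = 487.80.
Efficiency loss = (1.800 − 1) × 271 = 216.80.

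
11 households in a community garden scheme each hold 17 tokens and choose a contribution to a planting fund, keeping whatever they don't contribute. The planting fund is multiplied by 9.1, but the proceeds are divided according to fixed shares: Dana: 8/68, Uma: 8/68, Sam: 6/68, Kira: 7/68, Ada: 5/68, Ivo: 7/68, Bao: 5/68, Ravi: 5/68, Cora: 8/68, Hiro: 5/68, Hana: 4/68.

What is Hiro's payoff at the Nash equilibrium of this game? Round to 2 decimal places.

For player j, contributing a unit is worthwhile iff 9.1 × (j's share) ≥ 1, i.e. iff j's share is at least 0.1099.
The shares above 0.1099 belong to Dana, Uma and Cora, contributing 17 each; the remaining 8 contribute 0. Total contributed: 51.
Hiro keeps 17 and receives 9.1 × 51 × 5/68 = 34.13 from the planting fund, for a payoff of 51.13.

51.13 tokens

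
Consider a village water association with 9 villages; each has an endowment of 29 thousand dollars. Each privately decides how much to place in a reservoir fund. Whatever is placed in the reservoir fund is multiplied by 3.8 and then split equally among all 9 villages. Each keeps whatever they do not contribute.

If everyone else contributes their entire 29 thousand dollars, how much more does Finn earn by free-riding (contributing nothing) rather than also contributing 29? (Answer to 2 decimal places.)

16.76 thousand dollars

Switching from a contribution of 29 to 0 lets Finn keep an extra 29 thousand dollars, but lowers the reservoir fund by 29, which costs Finn their own share of that drop: 3.8/9 × 29 = 12.24.
Net gain = 29 − 12.24 = 16.76. The private return per contributed unit (0.4222) is below 1, so free-riding is indeed the best response regardless of what the others do.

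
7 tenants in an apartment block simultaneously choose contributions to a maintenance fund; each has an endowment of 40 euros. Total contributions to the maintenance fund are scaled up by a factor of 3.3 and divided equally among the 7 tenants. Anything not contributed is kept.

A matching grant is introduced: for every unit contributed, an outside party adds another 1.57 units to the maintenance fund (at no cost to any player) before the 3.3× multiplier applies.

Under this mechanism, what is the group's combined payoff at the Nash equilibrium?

Under the mechanism each unit contributed yields 3.3 × 2.57 / 7 = 1.2116 back to its contributor per unit of net cost, which exceeds 1, making full contribution the dominant choice for everyone.
So the Nash equilibrium is full contribution by all 7; the group earns 3.3 × 2.57 × 280 = 2374.68.

2374.68 euros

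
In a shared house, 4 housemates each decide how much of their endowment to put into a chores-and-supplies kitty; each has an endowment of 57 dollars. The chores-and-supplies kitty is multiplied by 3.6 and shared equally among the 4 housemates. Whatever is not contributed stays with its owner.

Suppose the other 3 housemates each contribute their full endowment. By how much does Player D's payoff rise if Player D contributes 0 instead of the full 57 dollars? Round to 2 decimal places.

5.70 dollars

Switching from a contribution of 57 to 0 lets Player D keep an extra 57 dollars, but lowers the chores-and-supplies kitty by 57, which costs Player D their own share of that drop: 3.6/4 × 57 = 51.30.
Net gain = 57 − 51.30 = 5.70. The private return per contributed unit (0.9000) is below 1, so free-riding is indeed the best response regardless of what the others do.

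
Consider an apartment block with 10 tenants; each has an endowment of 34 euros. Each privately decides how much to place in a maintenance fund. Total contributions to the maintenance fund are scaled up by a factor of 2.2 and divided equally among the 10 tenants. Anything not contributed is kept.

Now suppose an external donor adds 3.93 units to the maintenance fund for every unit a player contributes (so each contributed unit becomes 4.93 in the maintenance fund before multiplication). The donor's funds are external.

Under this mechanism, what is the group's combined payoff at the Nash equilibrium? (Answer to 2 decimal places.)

The effective private return per unit is now 2.2 × 4.93 / 10 = 1.0846 > 1, so every player's dominant strategy flips to full contribution.
So the Nash equilibrium is full contribution by all 10; the group earns 2.2 × 4.93 × 340 = 3687.64.

3687.64 euros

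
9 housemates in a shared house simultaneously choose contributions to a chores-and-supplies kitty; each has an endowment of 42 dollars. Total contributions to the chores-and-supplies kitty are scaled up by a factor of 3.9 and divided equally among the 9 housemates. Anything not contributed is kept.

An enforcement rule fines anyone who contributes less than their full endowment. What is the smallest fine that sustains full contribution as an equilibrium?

23.80 dollars

Given the others contribute fully, the best deviation is to contribute 0 (any partial contribution still incurs the fine and gives up units whose private return 0.4333 is below 1).
Deviating from 42 to 0 saves 42 dollars but forfeits the deviator's share of the drop in the chores-and-supplies kitty: 3.9/9 × 42 = 18.20.
So the deviation gain is 42 − 18.20 = 23.80, and the fine must be at least 23.80 dollars to wipe it out.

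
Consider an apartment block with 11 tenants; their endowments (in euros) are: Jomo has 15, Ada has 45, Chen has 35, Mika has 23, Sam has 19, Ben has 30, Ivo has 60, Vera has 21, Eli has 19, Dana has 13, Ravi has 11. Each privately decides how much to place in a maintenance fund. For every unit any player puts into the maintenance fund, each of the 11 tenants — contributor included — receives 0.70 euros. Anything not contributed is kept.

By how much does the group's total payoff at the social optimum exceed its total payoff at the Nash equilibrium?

The private return per contributed unit is 0.70 < 1 for everyone, so the Nash equilibrium is zero contribution and the group total is Σ E_j = 15 + 45 + 35 + 23 + 19 + 30 + 60 + 21 + 19 + 13 + 11 = 291.
Each contributed unit returns 7.700 to the group, so the social optimum is full contribution by everyone: group total = 7.700 × 291 = 2240.70.
Efficiency loss = (7.700 − 1) × 291 = 1949.70.

1949.70 euros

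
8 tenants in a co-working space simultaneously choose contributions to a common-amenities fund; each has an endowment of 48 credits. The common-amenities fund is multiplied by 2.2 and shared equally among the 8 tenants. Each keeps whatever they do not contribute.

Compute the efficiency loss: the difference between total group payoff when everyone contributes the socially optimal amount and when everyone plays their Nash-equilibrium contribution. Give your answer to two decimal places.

460.80 credits

Each contributed unit returns 2.2/8 = 0.2750 to its contributor — below 1 — so contributing 0 is dominant for every player. At the Nash equilibrium everyone keeps their 48, and the group total is 8 × 48 = 384.
Each contributed unit returns 2.200 to the group as a whole (0.2750 to each of 8 players), which exceeds 1, so the social optimum is full contribution: group total = 2.200 × 384 = 844.80.
Efficiency loss = 844.80 − 384 = 460.80.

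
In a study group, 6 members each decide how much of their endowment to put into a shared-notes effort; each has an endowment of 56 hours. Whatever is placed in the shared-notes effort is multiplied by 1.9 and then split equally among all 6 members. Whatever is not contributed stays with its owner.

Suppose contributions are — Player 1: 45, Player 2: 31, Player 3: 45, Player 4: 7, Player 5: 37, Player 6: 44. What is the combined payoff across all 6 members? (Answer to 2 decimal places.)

524.10 hours

Total contributed: 45 + 31 + 45 + 7 + 37 + 44 = 209; total kept: 6 × 56 − 209 = 127.
The shared-notes effort pays out 1.9 × 209 = 397.10 in aggregate.
Group total = 127 + 397.10 = 524.10.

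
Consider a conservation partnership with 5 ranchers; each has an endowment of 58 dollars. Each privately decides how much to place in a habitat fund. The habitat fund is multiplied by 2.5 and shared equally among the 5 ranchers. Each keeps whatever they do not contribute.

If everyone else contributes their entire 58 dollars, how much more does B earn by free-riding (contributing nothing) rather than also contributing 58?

29.00 dollars

Switching from a contribution of 58 to 0 lets B keep an extra 58 dollars, but lowers the habitat fund by 58, which costs B their own share of that drop: 2.5/5 × 58 = 29.00.
Net gain = 58 − 29.00 = 29.00. The private return per contributed unit (0.5000) is below 1, so free-riding is indeed the best response regardless of what the others do.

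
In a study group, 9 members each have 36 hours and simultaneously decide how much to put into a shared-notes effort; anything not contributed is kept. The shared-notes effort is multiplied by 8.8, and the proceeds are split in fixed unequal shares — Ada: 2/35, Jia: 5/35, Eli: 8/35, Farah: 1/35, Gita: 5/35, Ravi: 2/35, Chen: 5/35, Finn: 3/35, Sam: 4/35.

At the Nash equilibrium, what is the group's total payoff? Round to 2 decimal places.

Player j's private return per contributed unit is 8.8 × (j's share). Contributing is weakly dominant for j when that share is at least 1/8.8 = 0.1136, and contributing 0 is dominant otherwise.
Jia, Eli, Gita, Chen and Sam clear that bar, contributing 36 each; the remaining 4 contribute 0. Total contributed: 180.
The shared-notes effort pays out 8.8 × 180 = 1584.00 in total (split across the unequal shares, but the aggregate is all that matters for the group sum).
The 4 free-riders keep 36 each, adding 144. Group total = 144 + 1584.00 = 1728.00.

1728.00 hours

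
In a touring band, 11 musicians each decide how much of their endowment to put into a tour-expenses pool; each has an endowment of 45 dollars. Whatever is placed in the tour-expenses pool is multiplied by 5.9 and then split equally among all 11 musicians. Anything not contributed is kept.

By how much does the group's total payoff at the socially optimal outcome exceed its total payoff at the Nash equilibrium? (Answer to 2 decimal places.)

Each contributed unit returns 5.9/11 = 0.5364 to its contributor — below 1 — so contributing 0 is dominant for every player. At the Nash equilibrium everyone keeps their 45, and the group total is 11 × 45 = 495.
Each contributed unit returns 5.900 to the group as a whole (0.5364 to each of 11 players), which exceeds 1, so the social optimum is full contribution: group total = 5.900 × 495 = 2920.50.
Efficiency loss = 2920.50 − 495 = 2425.50.

2425.50 dollars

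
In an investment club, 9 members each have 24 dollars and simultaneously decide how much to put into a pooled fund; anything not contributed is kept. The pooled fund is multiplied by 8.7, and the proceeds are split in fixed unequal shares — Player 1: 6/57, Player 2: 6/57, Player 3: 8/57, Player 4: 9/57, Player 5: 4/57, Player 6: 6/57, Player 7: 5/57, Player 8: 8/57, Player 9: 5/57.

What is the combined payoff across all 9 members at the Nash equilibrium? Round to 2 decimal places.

770.40 dollars

For player j, contributing a unit is worthwhile iff 8.7 × (j's share) ≥ 1, i.e. iff j's share is at least 0.1149.
The shares above 0.1149 belong to Player 3, Player 4 and Player 8, contributing 24 each; the remaining 6 contribute 0. Total contributed: 72.
The pooled fund pays out 8.7 × 72 = 626.40 in total (split across the unequal shares, but the aggregate is all that matters for the group sum).
The 6 free-riders keep 24 each, adding 144. Group total = 144 + 626.40 = 770.40.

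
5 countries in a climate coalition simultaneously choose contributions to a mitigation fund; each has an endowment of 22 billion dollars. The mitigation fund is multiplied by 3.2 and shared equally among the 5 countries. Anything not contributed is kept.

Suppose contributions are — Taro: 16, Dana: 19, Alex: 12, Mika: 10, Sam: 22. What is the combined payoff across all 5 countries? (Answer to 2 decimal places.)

Total contributed: 16 + 19 + 12 + 10 + 22 = 79; total kept: 5 × 22 − 79 = 31.
The mitigation fund pays out 3.2 × 79 = 252.80 in aggregate.
Group total = 31 + 252.80 = 283.80.

283.80 billion dollars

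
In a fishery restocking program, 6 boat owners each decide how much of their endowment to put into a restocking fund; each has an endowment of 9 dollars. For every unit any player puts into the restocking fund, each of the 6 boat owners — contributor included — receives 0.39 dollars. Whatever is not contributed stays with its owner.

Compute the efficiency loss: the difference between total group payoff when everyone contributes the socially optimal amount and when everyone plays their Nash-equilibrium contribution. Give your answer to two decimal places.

The private return per contributed unit is 0.39 < 1, so contributing 0 is dominant for every player. At the Nash equilibrium everyone keeps their 9, and the group total is 6 × 9 = 54.
Each contributed unit returns 2.340 to the group as a whole (0.39 to each of 6 players), which exceeds 1, so the social optimum is full contribution: group total = 2.340 × 54 = 126.36.
Efficiency loss = 126.36 − 54 = 72.36.

72.36 dollars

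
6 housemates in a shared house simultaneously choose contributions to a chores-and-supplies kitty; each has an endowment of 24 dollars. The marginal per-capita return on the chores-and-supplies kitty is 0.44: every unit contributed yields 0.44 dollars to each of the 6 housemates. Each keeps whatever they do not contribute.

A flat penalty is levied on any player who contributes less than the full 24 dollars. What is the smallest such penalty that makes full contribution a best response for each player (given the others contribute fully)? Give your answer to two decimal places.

13.44 dollars

Given the others contribute fully, the best deviation is to contribute 0 (any partial contribution still incurs the fine and gives up units whose private return 0.44 is below 1).
Deviating from 24 to 0 saves 24 dollars but forfeits the deviator's share of the drop in the chores-and-supplies kitty: 0.44 × 24 = 10.56.
So the deviation gain is 24 − 10.56 = 13.44, and the fine must be at least 13.44 dollars to wipe it out.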